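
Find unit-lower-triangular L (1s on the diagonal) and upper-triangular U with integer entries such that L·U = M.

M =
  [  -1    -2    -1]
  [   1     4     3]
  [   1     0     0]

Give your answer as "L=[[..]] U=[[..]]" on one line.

L=[[1,0,0],[-1,1,0],[-1,-1,1]] U=[[-1,-2,-1],[0,2,2],[0,0,1]]

  r1 -= -1·r0 → [0,2,2]
  r2 -= -1·r0 → [0,-2,-1]
  r2 -= -1·r1 → [0,0,1]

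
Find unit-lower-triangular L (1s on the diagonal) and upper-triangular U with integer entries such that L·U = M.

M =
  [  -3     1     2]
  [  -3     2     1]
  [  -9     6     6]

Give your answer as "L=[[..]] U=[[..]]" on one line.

L=[[1,0,0],[1,1,0],[3,3,1]] U=[[-3,1,2],[0,1,-1],[0,0,3]]

  R1 -= 1·R0 → [0,1,-1]
  R2 -= 3·R0 → [0,3,0]
  R2 -= 3·R1 → [0,0,3]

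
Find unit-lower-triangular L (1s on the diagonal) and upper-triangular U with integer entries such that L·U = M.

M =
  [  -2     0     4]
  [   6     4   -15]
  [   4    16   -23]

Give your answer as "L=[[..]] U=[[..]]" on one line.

  row1 -= -3·row0 → [0,4,-3]
  row2 -= -2·row0 → [0,16,-15]
  row2 -= 4·row1 → [0,0,-3]

L=[[1,0,0],[-3,1,0],[-2,4,1]] U=[[-2,0,4],[0,4,-3],[0,0,-3]]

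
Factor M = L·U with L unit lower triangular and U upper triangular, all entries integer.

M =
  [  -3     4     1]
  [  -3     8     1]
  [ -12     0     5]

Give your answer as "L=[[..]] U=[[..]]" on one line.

  row1 -= 1·row0 → [0,4,0]
  row2 -= 4·row0 → [0,-16,1]
  row2 -= -4·row1 → [0,0,1]

L=[[1,0,0],[1,1,0],[4,-4,1]] U=[[-3,4,1],[0,4,0],[0,0,1]]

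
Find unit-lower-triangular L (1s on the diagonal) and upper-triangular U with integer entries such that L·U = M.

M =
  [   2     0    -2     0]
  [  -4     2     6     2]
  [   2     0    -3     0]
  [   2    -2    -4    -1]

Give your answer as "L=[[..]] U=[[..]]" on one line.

  row1 -= -2·row0 → [0,2,2,2]
  row2 -= 1·row0 → [0,0,-1,0]
  row3 -= 1·row0 → [0,-2,-2,-1]
  row2 -= 0·row1 → [0,0,-1,0]
  row3 -= -1·row1 → [0,0,0,1]
  row3 -= 0·row2 → [0,0,0,1]

L=[[1,0,0,0],[-2,1,0,0],[1,0,1,0],[1,-1,0,1]] U=[[2,0,-2,0],[0,2,2,2],[0,0,-1,0],[0,0,0,1]]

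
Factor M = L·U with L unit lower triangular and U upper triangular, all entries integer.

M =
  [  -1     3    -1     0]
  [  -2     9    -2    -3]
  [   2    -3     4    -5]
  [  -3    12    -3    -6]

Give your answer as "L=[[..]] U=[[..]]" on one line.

  row1 -= 2·row0 → [0,3,0,-3]
  row2 -= -2·row0 → [0,3,2,-5]
  row3 -= 3·row0 → [0,3,0,-6]
  row2 -= 1·row1 → [0,0,2,-2]
  row3 -= 1·row1 → [0,0,0,-3]
  row3 -= 0·row2 → [0,0,0,-3]

L=[[1,0,0,0],[2,1,0,0],[-2,1,1,0],[3,1,0,1]] U=[[-1,3,-1,0],[0,3,0,-3],[0,0,2,-2],[0,0,0,-3]]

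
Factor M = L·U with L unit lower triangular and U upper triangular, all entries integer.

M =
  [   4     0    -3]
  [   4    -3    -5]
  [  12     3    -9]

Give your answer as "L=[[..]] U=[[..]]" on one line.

  R1 -= 1·R0 → [0,-3,-2]
  R2 -= 3·R0 → [0,3,0]
  R2 -= -1·R1 → [0,0,-2]

L=[[1,0,0],[1,1,0],[3,-1,1]] U=[[4,0,-3],[0,-3,-2],[0,0,-2]]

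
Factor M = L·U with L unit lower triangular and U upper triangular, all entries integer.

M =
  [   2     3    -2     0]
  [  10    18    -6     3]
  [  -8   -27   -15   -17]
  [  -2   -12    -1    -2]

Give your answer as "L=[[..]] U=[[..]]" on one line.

  row1 -= 5·row0 → [0,3,4,3]
  row2 -= -4·row0 → [0,-15,-23,-17]
  row3 -= -1·row0 → [0,-9,-3,-2]
  row2 -= -5·row1 → [0,0,-3,-2]
  row3 -= -3·row1 → [0,0,9,7]
  row3 -= -3·row2 → [0,0,0,1]

L=[[1,0,0,0],[5,1,0,0],[-4,-5,1,0],[-1,-3,-3,1]] U=[[2,3,-2,0],[0,3,4,3],[0,0,-3,-2],[0,0,0,1]]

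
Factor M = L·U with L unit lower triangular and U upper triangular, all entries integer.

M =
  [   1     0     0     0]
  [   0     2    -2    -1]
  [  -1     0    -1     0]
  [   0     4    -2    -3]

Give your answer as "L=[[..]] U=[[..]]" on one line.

  row1 -= 0·row0 → [0,2,-2,-1]
  row2 -= -1·row0 → [0,0,-1,0]
  row3 -= 0·row0 → [0,4,-2,-3]
  row2 -= 0·row1 → [0,0,-1,0]
  row3 -= 2·row1 → [0,0,2,-1]
  row3 -= -2·row2 → [0,0,0,-1]

L=[[1,0,0,0],[0,1,0,0],[-1,0,1,0],[0,2,-2,1]] U=[[1,0,0,0],[0,2,-2,-1],[0,0,-1,0],[0,0,0,-1]]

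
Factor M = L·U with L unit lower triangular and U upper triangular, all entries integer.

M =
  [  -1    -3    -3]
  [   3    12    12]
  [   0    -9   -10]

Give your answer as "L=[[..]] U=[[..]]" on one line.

L=[[1,0,0],[-3,1,0],[0,-3,1]] U=[[-1,-3,-3],[0,3,3],[0,0,-1]]

  r1 -= -3·r0 → [0,3,3]
  r2 -= 0·r0 → [0,-9,-10]
  r2 -= -3·r1 → [0,0,-1]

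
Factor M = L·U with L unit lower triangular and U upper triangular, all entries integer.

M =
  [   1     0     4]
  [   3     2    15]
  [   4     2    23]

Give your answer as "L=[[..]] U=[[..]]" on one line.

L=[[1,0,0],[3,1,0],[4,1,1]] U=[[1,0,4],[0,2,3],[0,0,4]]

  r1 -= 3·r0 → [0,2,3]
  r2 -= 4·r0 → [0,2,7]
  r2 -= 1·r1 → [0,0,4]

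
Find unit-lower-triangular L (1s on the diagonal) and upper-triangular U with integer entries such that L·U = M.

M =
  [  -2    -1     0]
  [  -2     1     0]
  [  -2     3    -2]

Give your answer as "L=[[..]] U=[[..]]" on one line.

  R1 -= 1·R0 → [0,2,0]
  R2 -= 1·R0 → [0,4,-2]
  R2 -= 2·R1 → [0,0,-2]

L=[[1,0,0],[1,1,0],[1,2,1]] U=[[-2,-1,0],[0,2,0],[0,0,-2]]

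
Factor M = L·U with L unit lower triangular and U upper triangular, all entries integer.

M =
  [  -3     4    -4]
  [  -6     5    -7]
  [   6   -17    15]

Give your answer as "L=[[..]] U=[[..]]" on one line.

  R1 -= 2·R0 → [0,-3,1]
  R2 -= -2·R0 → [0,-9,7]
  R2 -= 3·R1 → [0,0,4]

L=[[1,0,0],[2,1,0],[-2,3,1]] U=[[-3,4,-4],[0,-3,1],[0,0,4]]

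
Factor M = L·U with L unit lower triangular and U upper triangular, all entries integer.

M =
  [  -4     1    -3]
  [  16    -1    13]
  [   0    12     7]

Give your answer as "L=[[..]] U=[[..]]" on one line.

  R1 -= -4·R0 → [0,3,1]
  R2 -= 0·R0 → [0,12,7]
  R2 -= 4·R1 → [0,0,3]

L=[[1,0,0],[-4,1,0],[0,4,1]] U=[[-4,1,-3],[0,3,1],[0,0,3]]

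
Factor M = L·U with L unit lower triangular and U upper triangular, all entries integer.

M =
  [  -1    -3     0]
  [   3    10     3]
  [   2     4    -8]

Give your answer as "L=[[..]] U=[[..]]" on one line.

  r1 -= -3·r0 → [0,1,3]
  r2 -= -2·r0 → [0,-2,-8]
  r2 -= -2·r1 → [0,0,-2]

L=[[1,0,0],[-3,1,0],[-2,-2,1]] U=[[-1,-3,0],[0,1,3],[0,0,-2]]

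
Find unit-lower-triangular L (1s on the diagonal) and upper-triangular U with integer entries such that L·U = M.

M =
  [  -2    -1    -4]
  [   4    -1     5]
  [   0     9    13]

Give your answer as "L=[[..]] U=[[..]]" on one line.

L=[[1,0,0],[-2,1,0],[0,-3,1]] U=[[-2,-1,-4],[0,-3,-3],[0,0,4]]

  r1 -= -2·r0 → [0,-3,-3]
  r2 -= 0·r0 → [0,9,13]
  r2 -= -3·r1 → [0,0,4]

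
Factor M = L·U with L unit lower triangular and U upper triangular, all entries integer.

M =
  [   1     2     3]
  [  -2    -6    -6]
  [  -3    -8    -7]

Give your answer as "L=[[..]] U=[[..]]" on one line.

L=[[1,0,0],[-2,1,0],[-3,1,1]] U=[[1,2,3],[0,-2,0],[0,0,2]]

  R1 -= -2·R0 → [0,-2,0]
  R2 -= -3·R0 → [0,-2,2]
  R2 -= 1·R1 → [0,0,2]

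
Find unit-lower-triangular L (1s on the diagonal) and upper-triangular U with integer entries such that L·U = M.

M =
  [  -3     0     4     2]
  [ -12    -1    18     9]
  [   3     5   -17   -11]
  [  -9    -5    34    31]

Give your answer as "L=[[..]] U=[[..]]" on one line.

  r1 -= 4·r0 → [0,-1,2,1]
  r2 -= -1·r0 → [0,5,-13,-9]
  r3 -= 3·r0 → [0,-5,22,25]
  r2 -= -5·r1 → [0,0,-3,-4]
  r3 -= 5·r1 → [0,0,12,20]
  r3 -= -4·r2 → [0,0,0,4]

L=[[1,0,0,0],[4,1,0,0],[-1,-5,1,0],[3,5,-4,1]] U=[[-3,0,4,2],[0,-1,2,1],[0,0,-3,-4],[0,0,0,4]]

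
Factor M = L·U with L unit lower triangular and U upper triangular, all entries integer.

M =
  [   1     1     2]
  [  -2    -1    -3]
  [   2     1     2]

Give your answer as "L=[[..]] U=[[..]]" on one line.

  R1 -= -2·R0 → [0,1,1]
  R2 -= 2·R0 → [0,-1,-2]
  R2 -= -1·R1 → [0,0,-1]

L=[[1,0,0],[-2,1,0],[2,-1,1]] U=[[1,1,2],[0,1,1],[0,0,-1]]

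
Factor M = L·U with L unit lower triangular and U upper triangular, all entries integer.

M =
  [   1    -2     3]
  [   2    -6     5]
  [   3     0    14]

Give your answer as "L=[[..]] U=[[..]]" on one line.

L=[[1,0,0],[2,1,0],[3,-3,1]] U=[[1,-2,3],[0,-2,-1],[0,0,2]]

  row1 -= 2·row0 → [0,-2,-1]
  row2 -= 3·row0 → [0,6,5]
  row2 -= -3·row1 → [0,0,2]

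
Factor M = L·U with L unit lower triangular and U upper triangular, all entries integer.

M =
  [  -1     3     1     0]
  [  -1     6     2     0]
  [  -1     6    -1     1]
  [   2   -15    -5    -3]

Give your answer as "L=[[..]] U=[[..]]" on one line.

L=[[1,0,0,0],[1,1,0,0],[1,1,1,0],[-2,-3,0,1]] U=[[-1,3,1,0],[0,3,1,0],[0,0,-3,1],[0,0,0,-3]]

  R1 -= 1·R0 → [0,3,1,0]
  R2 -= 1·R0 → [0,3,-2,1]
  R3 -= -2·R0 → [0,-9,-3,-3]
  R2 -= 1·R1 → [0,0,-3,1]
  R3 -= -3·R1 → [0,0,0,-3]
  R3 -= 0·R2 → [0,0,0,-3]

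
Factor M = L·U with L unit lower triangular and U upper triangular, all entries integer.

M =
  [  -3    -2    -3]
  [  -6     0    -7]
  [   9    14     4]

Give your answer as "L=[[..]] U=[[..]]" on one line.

  row1 -= 2·row0 → [0,4,-1]
  row2 -= -3·row0 → [0,8,-5]
  row2 -= 2·row1 → [0,0,-3]

L=[[1,0,0],[2,1,0],[-3,2,1]] U=[[-3,-2,-3],[0,4,-1],[0,0,-3]]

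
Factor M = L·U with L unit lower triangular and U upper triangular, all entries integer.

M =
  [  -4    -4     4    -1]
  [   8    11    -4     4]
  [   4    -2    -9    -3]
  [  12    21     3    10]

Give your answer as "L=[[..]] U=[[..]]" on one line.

  r1 -= -2·r0 → [0,3,4,2]
  r2 -= -1·r0 → [0,-6,-5,-4]
  r3 -= -3·r0 → [0,9,15,7]
  r2 -= -2·r1 → [0,0,3,0]
  r3 -= 3·r1 → [0,0,3,1]
  r3 -= 1·r2 → [0,0,0,1]

L=[[1,0,0,0],[-2,1,0,0],[-1,-2,1,0],[-3,3,1,1]] U=[[-4,-4,4,-1],[0,3,4,2],[0,0,3,0],[0,0,0,1]]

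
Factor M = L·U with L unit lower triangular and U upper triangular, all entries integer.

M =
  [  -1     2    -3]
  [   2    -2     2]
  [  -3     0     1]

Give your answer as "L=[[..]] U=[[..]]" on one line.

  r1 -= -2·r0 → [0,2,-4]
  r2 -= 3·r0 → [0,-6,10]
  r2 -= -3·r1 → [0,0,-2]

L=[[1,0,0],[-2,1,0],[3,-3,1]] U=[[-1,2,-3],[0,2,-4],[0,0,-2]]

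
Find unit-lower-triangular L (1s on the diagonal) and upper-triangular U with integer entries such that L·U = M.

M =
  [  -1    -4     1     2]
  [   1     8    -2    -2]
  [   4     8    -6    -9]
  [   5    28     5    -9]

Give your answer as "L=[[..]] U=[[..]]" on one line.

  R1 -= -1·R0 → [0,4,-1,0]
  R2 -= -4·R0 → [0,-8,-2,-1]
  R3 -= -5·R0 → [0,8,10,1]
  R2 -= -2·R1 → [0,0,-4,-1]
  R3 -= 2·R1 → [0,0,12,1]
  R3 -= -3·R2 → [0,0,0,-2]

L=[[1,0,0,0],[-1,1,0,0],[-4,-2,1,0],[-5,2,-3,1]] U=[[-1,-4,1,2],[0,4,-1,0],[0,0,-4,-1],[0,0,0,-2]]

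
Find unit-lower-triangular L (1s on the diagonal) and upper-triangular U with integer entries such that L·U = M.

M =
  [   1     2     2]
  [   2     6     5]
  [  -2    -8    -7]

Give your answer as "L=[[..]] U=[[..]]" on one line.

  row1 -= 2·row0 → [0,2,1]
  row2 -= -2·row0 → [0,-4,-3]
  row2 -= -2·row1 → [0,0,-1]

L=[[1,0,0],[2,1,0],[-2,-2,1]] U=[[1,2,2],[0,2,1],[0,0,-1]]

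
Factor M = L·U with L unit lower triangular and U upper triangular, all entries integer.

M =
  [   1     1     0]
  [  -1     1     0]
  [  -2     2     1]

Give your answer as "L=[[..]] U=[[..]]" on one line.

  R1 -= -1·R0 → [0,2,0]
  R2 -= -2·R0 → [0,4,1]
  R2 -= 2·R1 → [0,0,1]

L=[[1,0,0],[-1,1,0],[-2,2,1]] U=[[1,1,0],[0,2,0],[0,0,1]]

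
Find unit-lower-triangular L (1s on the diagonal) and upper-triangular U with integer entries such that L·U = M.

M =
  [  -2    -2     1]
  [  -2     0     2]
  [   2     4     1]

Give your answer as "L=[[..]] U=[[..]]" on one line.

  r1 -= 1·r0 → [0,2,1]
  r2 -= -1·r0 → [0,2,2]
  r2 -= 1·r1 → [0,0,1]

L=[[1,0,0],[1,1,0],[-1,1,1]] U=[[-2,-2,1],[0,2,1],[0,0,1]]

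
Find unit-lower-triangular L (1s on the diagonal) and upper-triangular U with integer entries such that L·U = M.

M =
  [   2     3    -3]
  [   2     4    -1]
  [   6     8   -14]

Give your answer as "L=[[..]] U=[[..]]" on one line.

L=[[1,0,0],[1,1,0],[3,-1,1]] U=[[2,3,-3],[0,1,2],[0,0,-3]]

  r1 -= 1·r0 → [0,1,2]
  r2 -= 3·r0 → [0,-1,-5]
  r2 -= -1·r1 → [0,0,-3]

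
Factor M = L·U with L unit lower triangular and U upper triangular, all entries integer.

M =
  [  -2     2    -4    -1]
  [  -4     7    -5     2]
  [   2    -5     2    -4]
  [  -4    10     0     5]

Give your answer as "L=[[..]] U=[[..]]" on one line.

L=[[1,0,0,0],[2,1,0,0],[-1,-1,1,0],[2,2,2,1]] U=[[-2,2,-4,-1],[0,3,3,4],[0,0,1,-1],[0,0,0,1]]

  row1 -= 2·row0 → [0,3,3,4]
  row2 -= -1·row0 → [0,-3,-2,-5]
  row3 -= 2·row0 → [0,6,8,7]
  row2 -= -1·row1 → [0,0,1,-1]
  row3 -= 2·row1 → [0,0,2,-1]
  row3 -= 2·row2 → [0,0,0,1]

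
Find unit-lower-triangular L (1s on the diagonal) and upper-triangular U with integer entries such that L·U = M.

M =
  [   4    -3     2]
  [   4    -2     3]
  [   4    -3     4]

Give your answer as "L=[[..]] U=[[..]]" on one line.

  row1 -= 1·row0 → [0,1,1]
  row2 -= 1·row0 → [0,0,2]
  row2 -= 0·row1 → [0,0,2]

L=[[1,0,0],[1,1,0],[1,0,1]] U=[[4,-3,2],[0,1,1],[0,0,2]]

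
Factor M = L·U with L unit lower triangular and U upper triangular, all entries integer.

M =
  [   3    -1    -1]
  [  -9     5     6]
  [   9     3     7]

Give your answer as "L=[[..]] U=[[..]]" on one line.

  R1 -= -3·R0 → [0,2,3]
  R2 -= 3·R0 → [0,6,10]
  R2 -= 3·R1 → [0,0,1]

L=[[1,0,0],[-3,1,0],[3,3,1]] U=[[3,-1,-1],[0,2,3],[0,0,1]]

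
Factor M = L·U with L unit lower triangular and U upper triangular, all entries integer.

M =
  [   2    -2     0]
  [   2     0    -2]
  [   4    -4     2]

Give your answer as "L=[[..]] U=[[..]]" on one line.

L=[[1,0,0],[1,1,0],[2,0,1]] U=[[2,-2,0],[0,2,-2],[0,0,2]]

  r1 -= 1·r0 → [0,2,-2]
  r2 -= 2·r0 → [0,0,2]
  r2 -= 0·r1 → [0,0,2]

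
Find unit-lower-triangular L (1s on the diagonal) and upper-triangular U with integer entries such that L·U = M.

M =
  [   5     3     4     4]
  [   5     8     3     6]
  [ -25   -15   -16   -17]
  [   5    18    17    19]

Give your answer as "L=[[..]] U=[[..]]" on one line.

L=[[1,0,0,0],[1,1,0,0],[-5,0,1,0],[1,3,4,1]] U=[[5,3,4,4],[0,5,-1,2],[0,0,4,3],[0,0,0,-3]]

  R1 -= 1·R0 → [0,5,-1,2]
  R2 -= -5·R0 → [0,0,4,3]
  R3 -= 1·R0 → [0,15,13,15]
  R2 -= 0·R1 → [0,0,4,3]
  R3 -= 3·R1 → [0,0,16,9]
  R3 -= 4·R2 → [0,0,0,-3]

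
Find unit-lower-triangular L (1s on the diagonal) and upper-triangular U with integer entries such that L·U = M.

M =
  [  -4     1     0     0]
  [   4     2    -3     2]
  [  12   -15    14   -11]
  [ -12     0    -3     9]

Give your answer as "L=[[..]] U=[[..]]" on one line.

  row1 -= -1·row0 → [0,3,-3,2]
  row2 -= -3·row0 → [0,-12,14,-11]
  row3 -= 3·row0 → [0,-3,-3,9]
  row2 -= -4·row1 → [0,0,2,-3]
  row3 -= -1·row1 → [0,0,-6,11]
  row3 -= -3·row2 → [0,0,0,2]

L=[[1,0,0,0],[-1,1,0,0],[-3,-4,1,0],[3,-1,-3,1]] U=[[-4,1,0,0],[0,3,-3,2],[0,0,2,-3],[0,0,0,2]]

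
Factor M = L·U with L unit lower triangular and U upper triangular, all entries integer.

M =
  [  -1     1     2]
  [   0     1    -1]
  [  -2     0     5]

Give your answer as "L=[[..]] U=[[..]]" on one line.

  R1 -= 0·R0 → [0,1,-1]
  R2 -= 2·R0 → [0,-2,1]
  R2 -= -2·R1 → [0,0,-1]

L=[[1,0,0],[0,1,0],[2,-2,1]] U=[[-1,1,2],[0,1,-1],[0,0,-1]]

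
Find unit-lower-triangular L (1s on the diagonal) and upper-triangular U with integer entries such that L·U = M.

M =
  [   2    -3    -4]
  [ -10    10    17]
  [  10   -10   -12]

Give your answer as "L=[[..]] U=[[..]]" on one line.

L=[[1,0,0],[-5,1,0],[5,-1,1]] U=[[2,-3,-4],[0,-5,-3],[0,0,5]]

  row1 -= -5·row0 → [0,-5,-3]
  row2 -= 5·row0 → [0,5,8]
  row2 -= -1·row1 → [0,0,5]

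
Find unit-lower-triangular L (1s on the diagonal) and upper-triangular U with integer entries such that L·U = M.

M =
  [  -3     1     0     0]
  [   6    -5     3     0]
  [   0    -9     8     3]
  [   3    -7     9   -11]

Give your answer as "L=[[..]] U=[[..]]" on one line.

  r1 -= -2·r0 → [0,-3,3,0]
  r2 -= 0·r0 → [0,-9,8,3]
  r3 -= -1·r0 → [0,-6,9,-11]
  r2 -= 3·r1 → [0,0,-1,3]
  r3 -= 2·r1 → [0,0,3,-11]
  r3 -= -3·r2 → [0,0,0,-2]

L=[[1,0,0,0],[-2,1,0,0],[0,3,1,0],[-1,2,-3,1]] U=[[-3,1,0,0],[0,-3,3,0],[0,0,-1,3],[0,0,0,-2]]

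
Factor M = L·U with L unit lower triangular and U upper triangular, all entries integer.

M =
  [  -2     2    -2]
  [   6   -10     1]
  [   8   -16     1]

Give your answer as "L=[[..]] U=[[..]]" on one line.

  R1 -= -3·R0 → [0,-4,-5]
  R2 -= -4·R0 → [0,-8,-7]
  R2 -= 2·R1 → [0,0,3]

L=[[1,0,0],[-3,1,0],[-4,2,1]] U=[[-2,2,-2],[0,-4,-5],[0,0,3]]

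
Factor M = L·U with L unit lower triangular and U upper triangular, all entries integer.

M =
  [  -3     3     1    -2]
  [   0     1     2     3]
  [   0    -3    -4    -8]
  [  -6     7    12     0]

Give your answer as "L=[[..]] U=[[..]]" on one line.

  R1 -= 0·R0 → [0,1,2,3]
  R2 -= 0·R0 → [0,-3,-4,-8]
  R3 -= 2·R0 → [0,1,10,4]
  R2 -= -3·R1 → [0,0,2,1]
  R3 -= 1·R1 → [0,0,8,1]
  R3 -= 4·R2 → [0,0,0,-3]

L=[[1,0,0,0],[0,1,0,0],[0,-3,1,0],[2,1,4,1]] U=[[-3,3,1,-2],[0,1,2,3],[0,0,2,1],[0,0,0,-3]]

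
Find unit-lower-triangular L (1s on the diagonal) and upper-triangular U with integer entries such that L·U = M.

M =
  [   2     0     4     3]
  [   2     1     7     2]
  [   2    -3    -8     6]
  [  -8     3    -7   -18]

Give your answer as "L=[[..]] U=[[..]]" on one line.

L=[[1,0,0,0],[1,1,0,0],[1,-3,1,0],[-4,3,0,1]] U=[[2,0,4,3],[0,1,3,-1],[0,0,-3,0],[0,0,0,-3]]

  r1 -= 1·r0 → [0,1,3,-1]
  r2 -= 1·r0 → [0,-3,-12,3]
  r3 -= -4·r0 → [0,3,9,-6]
  r2 -= -3·r1 → [0,0,-3,0]
  r3 -= 3·r1 → [0,0,0,-3]
  r3 -= 0·r2 → [0,0,0,-3]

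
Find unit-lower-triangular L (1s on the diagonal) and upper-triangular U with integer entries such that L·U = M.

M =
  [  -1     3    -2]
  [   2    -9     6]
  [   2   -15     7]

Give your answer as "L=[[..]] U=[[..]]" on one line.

  R1 -= -2·R0 → [0,-3,2]
  R2 -= -2·R0 → [0,-9,3]
  R2 -= 3·R1 → [0,0,-3]

L=[[1,0,0],[-2,1,0],[-2,3,1]] U=[[-1,3,-2],[0,-3,2],[0,0,-3]]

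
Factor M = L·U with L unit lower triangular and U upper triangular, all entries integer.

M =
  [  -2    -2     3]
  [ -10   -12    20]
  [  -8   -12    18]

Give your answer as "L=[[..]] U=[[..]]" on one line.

  R1 -= 5·R0 → [0,-2,5]
  R2 -= 4·R0 → [0,-4,6]
  R2 -= 2·R1 → [0,0,-4]

L=[[1,0,0],[5,1,0],[4,2,1]] U=[[-2,-2,3],[0,-2,5],[0,0,-4]]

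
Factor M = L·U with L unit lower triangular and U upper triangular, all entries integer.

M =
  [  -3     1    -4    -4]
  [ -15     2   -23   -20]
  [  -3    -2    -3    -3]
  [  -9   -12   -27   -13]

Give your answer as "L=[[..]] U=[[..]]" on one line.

  row1 -= 5·row0 → [0,-3,-3,0]
  row2 -= 1·row0 → [0,-3,1,1]
  row3 -= 3·row0 → [0,-15,-15,-1]
  row2 -= 1·row1 → [0,0,4,1]
  row3 -= 5·row1 → [0,0,0,-1]
  row3 -= 0·row2 → [0,0,0,-1]

L=[[1,0,0,0],[5,1,0,0],[1,1,1,0],[3,5,0,1]] U=[[-3,1,-4,-4],[0,-3,-3,0],[0,0,4,1],[0,0,0,-1]]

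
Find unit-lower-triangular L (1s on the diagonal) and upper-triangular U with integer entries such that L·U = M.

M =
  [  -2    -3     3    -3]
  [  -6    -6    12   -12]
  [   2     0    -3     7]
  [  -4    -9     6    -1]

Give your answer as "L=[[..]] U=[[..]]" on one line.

L=[[1,0,0,0],[3,1,0,0],[-1,-1,1,0],[2,-1,1,1]] U=[[-2,-3,3,-3],[0,3,3,-3],[0,0,3,1],[0,0,0,1]]

  r1 -= 3·r0 → [0,3,3,-3]
  r2 -= -1·r0 → [0,-3,0,4]
  r3 -= 2·r0 → [0,-3,0,5]
  r2 -= -1·r1 → [0,0,3,1]
  r3 -= -1·r1 → [0,0,3,2]
  r3 -= 1·r2 → [0,0,0,1]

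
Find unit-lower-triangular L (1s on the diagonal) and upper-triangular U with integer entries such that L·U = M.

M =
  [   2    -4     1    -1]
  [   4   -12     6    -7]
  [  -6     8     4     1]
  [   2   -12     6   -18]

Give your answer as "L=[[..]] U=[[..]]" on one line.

L=[[1,0,0,0],[2,1,0,0],[-3,1,1,0],[1,2,-1,1]] U=[[2,-4,1,-1],[0,-4,4,-5],[0,0,3,3],[0,0,0,-4]]

  row1 -= 2·row0 → [0,-4,4,-5]
  row2 -= -3·row0 → [0,-4,7,-2]
  row3 -= 1·row0 → [0,-8,5,-17]
  row2 -= 1·row1 → [0,0,3,3]
  row3 -= 2·row1 → [0,0,-3,-7]
  row3 -= -1·row2 → [0,0,0,-4]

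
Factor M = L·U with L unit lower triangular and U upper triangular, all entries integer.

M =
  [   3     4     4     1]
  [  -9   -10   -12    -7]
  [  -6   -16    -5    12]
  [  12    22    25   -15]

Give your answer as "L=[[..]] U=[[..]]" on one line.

L=[[1,0,0,0],[-3,1,0,0],[-2,-4,1,0],[4,3,3,1]] U=[[3,4,4,1],[0,2,0,-4],[0,0,3,-2],[0,0,0,-1]]

  row1 -= -3·row0 → [0,2,0,-4]
  row2 -= -2·row0 → [0,-8,3,14]
  row3 -= 4·row0 → [0,6,9,-19]
  row2 -= -4·row1 → [0,0,3,-2]
  row3 -= 3·row1 → [0,0,9,-7]
  row3 -= 3·row2 → [0,0,0,-1]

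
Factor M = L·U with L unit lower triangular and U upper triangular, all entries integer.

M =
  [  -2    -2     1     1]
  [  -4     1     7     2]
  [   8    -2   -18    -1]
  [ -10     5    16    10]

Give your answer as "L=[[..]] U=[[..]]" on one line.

L=[[1,0,0,0],[2,1,0,0],[-4,-2,1,0],[5,3,1,1]] U=[[-2,-2,1,1],[0,5,5,0],[0,0,-4,3],[0,0,0,2]]

  r1 -= 2·r0 → [0,5,5,0]
  r2 -= -4·r0 → [0,-10,-14,3]
  r3 -= 5·r0 → [0,15,11,5]
  r2 -= -2·r1 → [0,0,-4,3]
  r3 -= 3·r1 → [0,0,-4,5]
  r3 -= 1·r2 → [0,0,0,2]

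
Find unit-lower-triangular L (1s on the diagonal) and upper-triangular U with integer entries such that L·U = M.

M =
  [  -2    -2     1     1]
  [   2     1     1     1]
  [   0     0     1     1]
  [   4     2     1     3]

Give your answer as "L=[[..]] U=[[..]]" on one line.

L=[[1,0,0,0],[-1,1,0,0],[0,0,1,0],[-2,2,-1,1]] U=[[-2,-2,1,1],[0,-1,2,2],[0,0,1,1],[0,0,0,2]]

  R1 -= -1·R0 → [0,-1,2,2]
  R2 -= 0·R0 → [0,0,1,1]
  R3 -= -2·R0 → [0,-2,3,5]
  R2 -= 0·R1 → [0,0,1,1]
  R3 -= 2·R1 → [0,0,-1,1]
  R3 -= -1·R2 → [0,0,0,2]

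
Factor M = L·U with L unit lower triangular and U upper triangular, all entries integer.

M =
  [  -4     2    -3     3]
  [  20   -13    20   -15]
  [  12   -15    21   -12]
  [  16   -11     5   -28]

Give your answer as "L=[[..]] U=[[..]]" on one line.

  row1 -= -5·row0 → [0,-3,5,0]
  row2 -= -3·row0 → [0,-9,12,-3]
  row3 -= -4·row0 → [0,-3,-7,-16]
  row2 -= 3·row1 → [0,0,-3,-3]
  row3 -= 1·row1 → [0,0,-12,-16]
  row3 -= 4·row2 → [0,0,0,-4]

L=[[1,0,0,0],[-5,1,0,0],[-3,3,1,0],[-4,1,4,1]] U=[[-4,2,-3,3],[0,-3,5,0],[0,0,-3,-3],[0,0,0,-4]]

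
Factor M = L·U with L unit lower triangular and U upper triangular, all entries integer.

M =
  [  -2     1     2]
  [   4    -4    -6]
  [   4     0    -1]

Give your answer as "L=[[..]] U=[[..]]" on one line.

L=[[1,0,0],[-2,1,0],[-2,-1,1]] U=[[-2,1,2],[0,-2,-2],[0,0,1]]

  row1 -= -2·row0 → [0,-2,-2]
  row2 -= -2·row0 → [0,2,3]
  row2 -= -1·row1 → [0,0,1]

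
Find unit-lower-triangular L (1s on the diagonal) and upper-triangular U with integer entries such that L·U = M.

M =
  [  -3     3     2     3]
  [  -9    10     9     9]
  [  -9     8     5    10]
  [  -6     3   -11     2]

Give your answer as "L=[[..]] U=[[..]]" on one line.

L=[[1,0,0,0],[3,1,0,0],[3,-1,1,0],[2,-3,-3,1]] U=[[-3,3,2,3],[0,1,3,0],[0,0,2,1],[0,0,0,-1]]

  R1 -= 3·R0 → [0,1,3,0]
  R2 -= 3·R0 → [0,-1,-1,1]
  R3 -= 2·R0 → [0,-3,-15,-4]
  R2 -= -1·R1 → [0,0,2,1]
  R3 -= -3·R1 → [0,0,-6,-4]
  R3 -= -3·R2 → [0,0,0,-1]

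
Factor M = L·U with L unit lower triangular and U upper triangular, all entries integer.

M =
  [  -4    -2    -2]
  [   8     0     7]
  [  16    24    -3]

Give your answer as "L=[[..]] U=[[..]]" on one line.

L=[[1,0,0],[-2,1,0],[-4,-4,1]] U=[[-4,-2,-2],[0,-4,3],[0,0,1]]

  r1 -= -2·r0 → [0,-4,3]
  r2 -= -4·r0 → [0,16,-11]
  r2 -= -4·r1 → [0,0,1]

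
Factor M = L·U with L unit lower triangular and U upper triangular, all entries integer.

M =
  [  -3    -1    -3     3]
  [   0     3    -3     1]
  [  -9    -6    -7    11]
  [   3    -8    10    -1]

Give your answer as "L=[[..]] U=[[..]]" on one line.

  row1 -= 0·row0 → [0,3,-3,1]
  row2 -= 3·row0 → [0,-3,2,2]
  row3 -= -1·row0 → [0,-9,7,2]
  row2 -= -1·row1 → [0,0,-1,3]
  row3 -= -3·row1 → [0,0,-2,5]
  row3 -= 2·row2 → [0,0,0,-1]

L=[[1,0,0,0],[0,1,0,0],[3,-1,1,0],[-1,-3,2,1]] U=[[-3,-1,-3,3],[0,3,-3,1],[0,0,-1,3],[0,0,0,-1]]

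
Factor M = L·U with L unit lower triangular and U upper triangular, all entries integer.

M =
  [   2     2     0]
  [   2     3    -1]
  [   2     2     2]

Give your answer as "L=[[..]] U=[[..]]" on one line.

  r1 -= 1·r0 → [0,1,-1]
  r2 -= 1·r0 → [0,0,2]
  r2 -= 0·r1 → [0,0,2]

L=[[1,0,0],[1,1,0],[1,0,1]] U=[[2,2,0],[0,1,-1],[0,0,2]]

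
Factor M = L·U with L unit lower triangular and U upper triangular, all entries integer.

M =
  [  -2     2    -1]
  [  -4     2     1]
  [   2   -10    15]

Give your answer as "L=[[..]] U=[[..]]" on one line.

L=[[1,0,0],[2,1,0],[-1,4,1]] U=[[-2,2,-1],[0,-2,3],[0,0,2]]

  R1 -= 2·R0 → [0,-2,3]
  R2 -= -1·R0 → [0,-8,14]
  R2 -= 4·R1 → [0,0,2]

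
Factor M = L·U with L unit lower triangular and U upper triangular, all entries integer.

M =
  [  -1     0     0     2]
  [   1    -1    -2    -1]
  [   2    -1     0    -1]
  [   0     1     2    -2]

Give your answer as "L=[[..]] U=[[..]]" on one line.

  R1 -= -1·R0 → [0,-1,-2,1]
  R2 -= -2·R0 → [0,-1,0,3]
  R3 -= 0·R0 → [0,1,2,-2]
  R2 -= 1·R1 → [0,0,2,2]
  R3 -= -1·R1 → [0,0,0,-1]
  R3 -= 0·R2 → [0,0,0,-1]

L=[[1,0,0,0],[-1,1,0,0],[-2,1,1,0],[0,-1,0,1]] U=[[-1,0,0,2],[0,-1,-2,1],[0,0,2,2],[0,0,0,-1]]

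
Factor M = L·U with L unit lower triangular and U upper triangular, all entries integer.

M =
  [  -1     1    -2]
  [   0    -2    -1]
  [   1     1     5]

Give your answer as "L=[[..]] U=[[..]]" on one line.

  r1 -= 0·r0 → [0,-2,-1]
  r2 -= -1·r0 → [0,2,3]
  r2 -= -1·r1 → [0,0,2]

L=[[1,0,0],[0,1,0],[-1,-1,1]] U=[[-1,1,-2],[0,-2,-1],[0,0,2]]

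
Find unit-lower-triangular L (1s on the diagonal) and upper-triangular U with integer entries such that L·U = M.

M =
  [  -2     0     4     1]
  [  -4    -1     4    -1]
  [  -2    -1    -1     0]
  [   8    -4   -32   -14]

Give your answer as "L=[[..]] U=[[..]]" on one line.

  R1 -= 2·R0 → [0,-1,-4,-3]
  R2 -= 1·R0 → [0,-1,-5,-1]
  R3 -= -4·R0 → [0,-4,-16,-10]
  R2 -= 1·R1 → [0,0,-1,2]
  R3 -= 4·R1 → [0,0,0,2]
  R3 -= 0·R2 → [0,0,0,2]

L=[[1,0,0,0],[2,1,0,0],[1,1,1,0],[-4,4,0,1]] U=[[-2,0,4,1],[0,-1,-4,-3],[0,0,-1,2],[0,0,0,2]]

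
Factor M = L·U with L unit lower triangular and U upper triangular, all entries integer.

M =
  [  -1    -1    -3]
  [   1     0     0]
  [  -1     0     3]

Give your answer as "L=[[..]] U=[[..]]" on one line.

L=[[1,0,0],[-1,1,0],[1,-1,1]] U=[[-1,-1,-3],[0,-1,-3],[0,0,3]]

  row1 -= -1·row0 → [0,-1,-3]
  row2 -= 1·row0 → [0,1,6]
  row2 -= -1·row1 → [0,0,3]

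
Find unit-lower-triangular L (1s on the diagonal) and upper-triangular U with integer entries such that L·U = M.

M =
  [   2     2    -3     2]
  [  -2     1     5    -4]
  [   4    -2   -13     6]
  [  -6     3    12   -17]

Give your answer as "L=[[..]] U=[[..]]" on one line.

  r1 -= -1·r0 → [0,3,2,-2]
  r2 -= 2·r0 → [0,-6,-7,2]
  r3 -= -3·r0 → [0,9,3,-11]
  r2 -= -2·r1 → [0,0,-3,-2]
  r3 -= 3·r1 → [0,0,-3,-5]
  r3 -= 1·r2 → [0,0,0,-3]

L=[[1,0,0,0],[-1,1,0,0],[2,-2,1,0],[-3,3,1,1]] U=[[2,2,-3,2],[0,3,2,-2],[0,0,-3,-2],[0,0,0,-3]]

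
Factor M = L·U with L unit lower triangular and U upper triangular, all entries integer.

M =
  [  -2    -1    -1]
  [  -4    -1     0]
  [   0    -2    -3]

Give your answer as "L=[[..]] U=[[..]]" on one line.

L=[[1,0,0],[2,1,0],[0,-2,1]] U=[[-2,-1,-1],[0,1,2],[0,0,1]]

  row1 -= 2·row0 → [0,1,2]
  row2 -= 0·row0 → [0,-2,-3]
  row2 -= -2·row1 → [0,0,1]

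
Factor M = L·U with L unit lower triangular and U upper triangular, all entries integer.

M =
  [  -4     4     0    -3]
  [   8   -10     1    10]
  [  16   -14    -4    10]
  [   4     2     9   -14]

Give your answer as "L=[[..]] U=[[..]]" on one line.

  r1 -= -2·r0 → [0,-2,1,4]
  r2 -= -4·r0 → [0,2,-4,-2]
  r3 -= -1·r0 → [0,6,9,-17]
  r2 -= -1·r1 → [0,0,-3,2]
  r3 -= -3·r1 → [0,0,12,-5]
  r3 -= -4·r2 → [0,0,0,3]

L=[[1,0,0,0],[-2,1,0,0],[-4,-1,1,0],[-1,-3,-4,1]] U=[[-4,4,0,-3],[0,-2,1,4],[0,0,-3,2],[0,0,0,3]]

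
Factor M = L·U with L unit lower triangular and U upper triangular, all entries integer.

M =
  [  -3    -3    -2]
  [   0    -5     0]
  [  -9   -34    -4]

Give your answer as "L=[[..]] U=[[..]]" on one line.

  row1 -= 0·row0 → [0,-5,0]
  row2 -= 3·row0 → [0,-25,2]
  row2 -= 5·row1 → [0,0,2]

L=[[1,0,0],[0,1,0],[3,5,1]] U=[[-3,-3,-2],[0,-5,0],[0,0,2]]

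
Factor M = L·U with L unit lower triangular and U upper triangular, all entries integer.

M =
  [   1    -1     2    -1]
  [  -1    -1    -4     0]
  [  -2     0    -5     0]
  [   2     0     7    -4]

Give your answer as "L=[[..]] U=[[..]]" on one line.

L=[[1,0,0,0],[-1,1,0,0],[-2,1,1,0],[2,-1,1,1]] U=[[1,-1,2,-1],[0,-2,-2,-1],[0,0,1,-1],[0,0,0,-2]]

  r1 -= -1·r0 → [0,-2,-2,-1]
  r2 -= -2·r0 → [0,-2,-1,-2]
  r3 -= 2·r0 → [0,2,3,-2]
  r2 -= 1·r1 → [0,0,1,-1]
  r3 -= -1·r1 → [0,0,1,-3]
  r3 -= 1·r2 → [0,0,0,-2]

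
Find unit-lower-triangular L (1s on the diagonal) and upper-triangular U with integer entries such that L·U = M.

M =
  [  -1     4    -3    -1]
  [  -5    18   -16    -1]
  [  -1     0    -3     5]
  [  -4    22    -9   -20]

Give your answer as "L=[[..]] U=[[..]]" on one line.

  r1 -= 5·r0 → [0,-2,-1,4]
  r2 -= 1·r0 → [0,-4,0,6]
  r3 -= 4·r0 → [0,6,3,-16]
  r2 -= 2·r1 → [0,0,2,-2]
  r3 -= -3·r1 → [0,0,0,-4]
  r3 -= 0·r2 → [0,0,0,-4]

L=[[1,0,0,0],[5,1,0,0],[1,2,1,0],[4,-3,0,1]] U=[[-1,4,-3,-1],[0,-2,-1,4],[0,0,2,-2],[0,0,0,-4]]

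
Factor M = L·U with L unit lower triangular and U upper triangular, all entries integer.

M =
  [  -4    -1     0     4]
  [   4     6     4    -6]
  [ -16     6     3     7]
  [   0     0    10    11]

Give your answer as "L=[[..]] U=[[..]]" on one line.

  R1 -= -1·R0 → [0,5,4,-2]
  R2 -= 4·R0 → [0,10,3,-9]
  R3 -= 0·R0 → [0,0,10,11]
  R2 -= 2·R1 → [0,0,-5,-5]
  R3 -= 0·R1 → [0,0,10,11]
  R3 -= -2·R2 → [0,0,0,1]

L=[[1,0,0,0],[-1,1,0,0],[4,2,1,0],[0,0,-2,1]] U=[[-4,-1,0,4],[0,5,4,-2],[0,0,-5,-5],[0,0,0,1]]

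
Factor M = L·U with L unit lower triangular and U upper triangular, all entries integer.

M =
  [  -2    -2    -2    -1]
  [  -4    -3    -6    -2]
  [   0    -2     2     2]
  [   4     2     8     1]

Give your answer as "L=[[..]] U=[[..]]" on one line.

L=[[1,0,0,0],[2,1,0,0],[0,-2,1,0],[-2,-2,0,1]] U=[[-2,-2,-2,-1],[0,1,-2,0],[0,0,-2,2],[0,0,0,-1]]

  r1 -= 2·r0 → [0,1,-2,0]
  r2 -= 0·r0 → [0,-2,2,2]
  r3 -= -2·r0 → [0,-2,4,-1]
  r2 -= -2·r1 → [0,0,-2,2]
  r3 -= -2·r1 → [0,0,0,-1]
  r3 -= 0·r2 → [0,0,0,-1]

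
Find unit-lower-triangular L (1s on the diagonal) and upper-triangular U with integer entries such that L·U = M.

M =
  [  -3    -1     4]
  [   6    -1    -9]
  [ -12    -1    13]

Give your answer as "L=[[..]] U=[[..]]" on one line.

  R1 -= -2·R0 → [0,-3,-1]
  R2 -= 4·R0 → [0,3,-3]
  R2 -= -1·R1 → [0,0,-4]

L=[[1,0,0],[-2,1,0],[4,-1,1]] U=[[-3,-1,4],[0,-3,-1],[0,0,-4]]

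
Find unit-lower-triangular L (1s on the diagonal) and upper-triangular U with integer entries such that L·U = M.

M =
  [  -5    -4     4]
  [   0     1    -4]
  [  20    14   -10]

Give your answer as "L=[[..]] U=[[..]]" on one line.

L=[[1,0,0],[0,1,0],[-4,-2,1]] U=[[-5,-4,4],[0,1,-4],[0,0,-2]]

  r1 -= 0·r0 → [0,1,-4]
  r2 -= -4·r0 → [0,-2,6]
  r2 -= -2·r1 → [0,0,-2]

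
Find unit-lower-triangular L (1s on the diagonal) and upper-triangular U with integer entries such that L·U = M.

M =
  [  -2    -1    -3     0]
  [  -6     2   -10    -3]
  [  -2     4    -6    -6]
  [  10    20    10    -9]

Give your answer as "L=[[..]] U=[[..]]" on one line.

L=[[1,0,0,0],[3,1,0,0],[1,1,1,0],[-5,3,1,1]] U=[[-2,-1,-3,0],[0,5,-1,-3],[0,0,-2,-3],[0,0,0,3]]

  row1 -= 3·row0 → [0,5,-1,-3]
  row2 -= 1·row0 → [0,5,-3,-6]
  row3 -= -5·row0 → [0,15,-5,-9]
  row2 -= 1·row1 → [0,0,-2,-3]
  row3 -= 3·row1 → [0,0,-2,0]
  row3 -= 1·row2 → [0,0,0,3]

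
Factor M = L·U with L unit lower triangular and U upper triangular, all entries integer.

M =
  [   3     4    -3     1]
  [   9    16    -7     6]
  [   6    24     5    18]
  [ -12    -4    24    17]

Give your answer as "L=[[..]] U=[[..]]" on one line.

L=[[1,0,0,0],[3,1,0,0],[2,4,1,0],[-4,3,2,1]] U=[[3,4,-3,1],[0,4,2,3],[0,0,3,4],[0,0,0,4]]

  R1 -= 3·R0 → [0,4,2,3]
  R2 -= 2·R0 → [0,16,11,16]
  R3 -= -4·R0 → [0,12,12,21]
  R2 -= 4·R1 → [0,0,3,4]
  R3 -= 3·R1 → [0,0,6,12]
  R3 -= 2·R2 → [0,0,0,4]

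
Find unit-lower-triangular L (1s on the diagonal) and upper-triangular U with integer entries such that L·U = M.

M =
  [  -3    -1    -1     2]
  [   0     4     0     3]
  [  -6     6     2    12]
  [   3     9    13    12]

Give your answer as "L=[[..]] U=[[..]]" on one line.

L=[[1,0,0,0],[0,1,0,0],[2,2,1,0],[-1,2,3,1]] U=[[-3,-1,-1,2],[0,4,0,3],[0,0,4,2],[0,0,0,2]]

  R1 -= 0·R0 → [0,4,0,3]
  R2 -= 2·R0 → [0,8,4,8]
  R3 -= -1·R0 → [0,8,12,14]
  R2 -= 2·R1 → [0,0,4,2]
  R3 -= 2·R1 → [0,0,12,8]
  R3 -= 3·R2 → [0,0,0,2]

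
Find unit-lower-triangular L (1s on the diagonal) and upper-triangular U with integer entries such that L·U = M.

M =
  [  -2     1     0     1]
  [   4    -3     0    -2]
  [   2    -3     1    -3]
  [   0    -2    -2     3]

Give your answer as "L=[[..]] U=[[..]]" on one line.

L=[[1,0,0,0],[-2,1,0,0],[-1,2,1,0],[0,2,-2,1]] U=[[-2,1,0,1],[0,-1,0,0],[0,0,1,-2],[0,0,0,-1]]

  row1 -= -2·row0 → [0,-1,0,0]
  row2 -= -1·row0 → [0,-2,1,-2]
  row3 -= 0·row0 → [0,-2,-2,3]
  row2 -= 2·row1 → [0,0,1,-2]
  row3 -= 2·row1 → [0,0,-2,3]
  row3 -= -2·row2 → [0,0,0,-1]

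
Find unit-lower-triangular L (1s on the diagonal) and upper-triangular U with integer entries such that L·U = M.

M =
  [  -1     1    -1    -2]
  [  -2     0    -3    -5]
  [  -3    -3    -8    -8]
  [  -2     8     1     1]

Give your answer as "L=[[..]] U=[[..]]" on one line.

L=[[1,0,0,0],[2,1,0,0],[3,3,1,0],[2,-3,0,1]] U=[[-1,1,-1,-2],[0,-2,-1,-1],[0,0,-2,1],[0,0,0,2]]

  R1 -= 2·R0 → [0,-2,-1,-1]
  R2 -= 3·R0 → [0,-6,-5,-2]
  R3 -= 2·R0 → [0,6,3,5]
  R2 -= 3·R1 → [0,0,-2,1]
  R3 -= -3·R1 → [0,0,0,2]
  R3 -= 0·R2 → [0,0,0,2]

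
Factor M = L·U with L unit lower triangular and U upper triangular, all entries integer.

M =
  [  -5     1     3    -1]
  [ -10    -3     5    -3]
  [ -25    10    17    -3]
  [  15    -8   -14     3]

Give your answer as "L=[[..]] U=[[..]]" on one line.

  r1 -= 2·r0 → [0,-5,-1,-1]
  r2 -= 5·r0 → [0,5,2,2]
  r3 -= -3·r0 → [0,-5,-5,0]
  r2 -= -1·r1 → [0,0,1,1]
  r3 -= 1·r1 → [0,0,-4,1]
  r3 -= -4·r2 → [0,0,0,5]

L=[[1,0,0,0],[2,1,0,0],[5,-1,1,0],[-3,1,-4,1]] U=[[-5,1,3,-1],[0,-5,-1,-1],[0,0,1,1],[0,0,0,5]]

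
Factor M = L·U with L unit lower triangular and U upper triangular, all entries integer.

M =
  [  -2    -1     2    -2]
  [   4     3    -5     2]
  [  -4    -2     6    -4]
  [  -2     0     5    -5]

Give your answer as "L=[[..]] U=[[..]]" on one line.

  r1 -= -2·r0 → [0,1,-1,-2]
  r2 -= 2·r0 → [0,0,2,0]
  r3 -= 1·r0 → [0,1,3,-3]
  r2 -= 0·r1 → [0,0,2,0]
  r3 -= 1·r1 → [0,0,4,-1]
  r3 -= 2·r2 → [0,0,0,-1]

L=[[1,0,0,0],[-2,1,0,0],[2,0,1,0],[1,1,2,1]] U=[[-2,-1,2,-2],[0,1,-1,-2],[0,0,2,0],[0,0,0,-1]]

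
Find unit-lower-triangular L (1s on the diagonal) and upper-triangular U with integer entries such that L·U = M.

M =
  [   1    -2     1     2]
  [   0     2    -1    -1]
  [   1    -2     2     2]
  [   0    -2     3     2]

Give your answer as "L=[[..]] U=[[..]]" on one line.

L=[[1,0,0,0],[0,1,0,0],[1,0,1,0],[0,-1,2,1]] U=[[1,-2,1,2],[0,2,-1,-1],[0,0,1,0],[0,0,0,1]]

  row1 -= 0·row0 → [0,2,-1,-1]
  row2 -= 1·row0 → [0,0,1,0]
  row3 -= 0·row0 → [0,-2,3,2]
  row2 -= 0·row1 → [0,0,1,0]
  row3 -= -1·row1 → [0,0,2,1]
  row3 -= 2·row2 → [0,0,0,1]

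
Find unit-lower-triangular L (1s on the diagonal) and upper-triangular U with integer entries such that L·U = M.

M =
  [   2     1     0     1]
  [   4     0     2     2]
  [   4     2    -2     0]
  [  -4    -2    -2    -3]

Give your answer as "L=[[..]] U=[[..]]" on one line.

L=[[1,0,0,0],[2,1,0,0],[2,0,1,0],[-2,0,1,1]] U=[[2,1,0,1],[0,-2,2,0],[0,0,-2,-2],[0,0,0,1]]

  row1 -= 2·row0 → [0,-2,2,0]
  row2 -= 2·row0 → [0,0,-2,-2]
  row3 -= -2·row0 → [0,0,-2,-1]
  row2 -= 0·row1 → [0,0,-2,-2]
  row3 -= 0·row1 → [0,0,-2,-1]
  row3 -= 1·row2 → [0,0,0,1]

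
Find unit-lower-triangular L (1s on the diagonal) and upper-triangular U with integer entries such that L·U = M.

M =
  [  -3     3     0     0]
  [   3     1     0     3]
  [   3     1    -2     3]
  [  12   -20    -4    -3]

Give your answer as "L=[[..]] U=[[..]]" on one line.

  r1 -= -1·r0 → [0,4,0,3]
  r2 -= -1·r0 → [0,4,-2,3]
  r3 -= -4·r0 → [0,-8,-4,-3]
  r2 -= 1·r1 → [0,0,-2,0]
  r3 -= -2·r1 → [0,0,-4,3]
  r3 -= 2·r2 → [0,0,0,3]

L=[[1,0,0,0],[-1,1,0,0],[-1,1,1,0],[-4,-2,2,1]] U=[[-3,3,0,0],[0,4,0,3],[0,0,-2,0],[0,0,0,3]]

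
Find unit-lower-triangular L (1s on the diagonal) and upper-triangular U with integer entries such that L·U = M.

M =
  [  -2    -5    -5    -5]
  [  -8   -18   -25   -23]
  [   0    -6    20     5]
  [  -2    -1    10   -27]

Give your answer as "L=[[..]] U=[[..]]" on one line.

  r1 -= 4·r0 → [0,2,-5,-3]
  r2 -= 0·r0 → [0,-6,20,5]
  r3 -= 1·r0 → [0,4,15,-22]
  r2 -= -3·r1 → [0,0,5,-4]
  r3 -= 2·r1 → [0,0,25,-16]
  r3 -= 5·r2 → [0,0,0,4]

L=[[1,0,0,0],[4,1,0,0],[0,-3,1,0],[1,2,5,1]] U=[[-2,-5,-5,-5],[0,2,-5,-3],[0,0,5,-4],[0,0,0,4]]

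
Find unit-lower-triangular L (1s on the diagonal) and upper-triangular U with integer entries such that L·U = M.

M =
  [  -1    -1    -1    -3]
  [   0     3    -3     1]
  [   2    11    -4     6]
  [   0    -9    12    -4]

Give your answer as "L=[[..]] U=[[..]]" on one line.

  r1 -= 0·r0 → [0,3,-3,1]
  r2 -= -2·r0 → [0,9,-6,0]
  r3 -= 0·r0 → [0,-9,12,-4]
  r2 -= 3·r1 → [0,0,3,-3]
  r3 -= -3·r1 → [0,0,3,-1]
  r3 -= 1·r2 → [0,0,0,2]

L=[[1,0,0,0],[0,1,0,0],[-2,3,1,0],[0,-3,1,1]] U=[[-1,-1,-1,-3],[0,3,-3,1],[0,0,3,-3],[0,0,0,2]]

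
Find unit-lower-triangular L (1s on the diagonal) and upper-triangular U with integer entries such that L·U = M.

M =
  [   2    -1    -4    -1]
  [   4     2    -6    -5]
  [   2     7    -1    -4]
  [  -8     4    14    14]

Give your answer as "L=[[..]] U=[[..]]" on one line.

  R1 -= 2·R0 → [0,4,2,-3]
  R2 -= 1·R0 → [0,8,3,-3]
  R3 -= -4·R0 → [0,0,-2,10]
  R2 -= 2·R1 → [0,0,-1,3]
  R3 -= 0·R1 → [0,0,-2,10]
  R3 -= 2·R2 → [0,0,0,4]

L=[[1,0,0,0],[2,1,0,0],[1,2,1,0],[-4,0,2,1]] U=[[2,-1,-4,-1],[0,4,2,-3],[0,0,-1,3],[0,0,0,4]]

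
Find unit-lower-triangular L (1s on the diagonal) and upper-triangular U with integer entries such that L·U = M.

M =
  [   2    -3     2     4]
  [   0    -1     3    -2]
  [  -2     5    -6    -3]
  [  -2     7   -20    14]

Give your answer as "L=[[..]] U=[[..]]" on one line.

L=[[1,0,0,0],[0,1,0,0],[-1,-2,1,0],[-1,-4,-3,1]] U=[[2,-3,2,4],[0,-1,3,-2],[0,0,2,-3],[0,0,0,1]]

  r1 -= 0·r0 → [0,-1,3,-2]
  r2 -= -1·r0 → [0,2,-4,1]
  r3 -= -1·r0 → [0,4,-18,18]
  r2 -= -2·r1 → [0,0,2,-3]
  r3 -= -4·r1 → [0,0,-6,10]
  r3 -= -3·r2 → [0,0,0,1]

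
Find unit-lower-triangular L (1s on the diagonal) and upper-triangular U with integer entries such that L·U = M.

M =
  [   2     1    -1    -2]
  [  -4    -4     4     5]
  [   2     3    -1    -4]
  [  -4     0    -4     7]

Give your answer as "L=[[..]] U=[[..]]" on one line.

  r1 -= -2·r0 → [0,-2,2,1]
  r2 -= 1·r0 → [0,2,0,-2]
  r3 -= -2·r0 → [0,2,-6,3]
  r2 -= -1·r1 → [0,0,2,-1]
  r3 -= -1·r1 → [0,0,-4,4]
  r3 -= -2·r2 → [0,0,0,2]

L=[[1,0,0,0],[-2,1,0,0],[1,-1,1,0],[-2,-1,-2,1]] U=[[2,1,-1,-2],[0,-2,2,1],[0,0,2,-1],[0,0,0,2]]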